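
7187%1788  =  35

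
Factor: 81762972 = 2^2*3^1*6813581^1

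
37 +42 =79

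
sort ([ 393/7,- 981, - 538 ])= [ - 981,- 538,393/7] 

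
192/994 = 96/497 = 0.19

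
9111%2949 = 264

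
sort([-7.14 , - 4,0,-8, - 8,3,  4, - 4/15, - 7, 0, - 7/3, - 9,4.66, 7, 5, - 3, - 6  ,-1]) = [ - 9, - 8, - 8, - 7.14, - 7, - 6, -4, -3,  -  7/3, - 1, -4/15,  0, 0,3 , 4,  4.66 , 5, 7 ]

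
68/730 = 34/365 = 0.09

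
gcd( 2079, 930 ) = 3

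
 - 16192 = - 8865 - 7327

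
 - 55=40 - 95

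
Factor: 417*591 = 246447 = 3^2*139^1 *197^1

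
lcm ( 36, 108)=108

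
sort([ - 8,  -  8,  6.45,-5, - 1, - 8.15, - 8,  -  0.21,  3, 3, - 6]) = [ - 8.15,-8, - 8, - 8, - 6,-5,-1,  -  0.21, 3, 3 , 6.45]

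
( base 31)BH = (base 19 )IG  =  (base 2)101100110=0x166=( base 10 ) 358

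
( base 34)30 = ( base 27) 3l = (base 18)5c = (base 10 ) 102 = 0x66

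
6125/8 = 6125/8 =765.62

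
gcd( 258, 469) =1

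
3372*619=2087268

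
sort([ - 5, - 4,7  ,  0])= [-5,-4, 0,7]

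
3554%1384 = 786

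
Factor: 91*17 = 7^1*13^1 * 17^1 = 1547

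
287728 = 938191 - 650463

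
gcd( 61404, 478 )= 2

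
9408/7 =1344  =  1344.00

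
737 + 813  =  1550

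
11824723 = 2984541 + 8840182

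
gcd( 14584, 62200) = 8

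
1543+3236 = 4779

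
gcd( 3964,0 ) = 3964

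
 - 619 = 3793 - 4412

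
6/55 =6/55= 0.11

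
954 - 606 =348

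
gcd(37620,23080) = 20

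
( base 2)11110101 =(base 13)15b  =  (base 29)8D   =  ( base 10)245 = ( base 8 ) 365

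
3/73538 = 3/73538=0.00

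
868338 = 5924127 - 5055789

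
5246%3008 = 2238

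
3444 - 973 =2471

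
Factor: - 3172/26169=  - 2^2 * 3^(- 1)*11^ ( - 1) = -4/33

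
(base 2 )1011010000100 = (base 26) 8DI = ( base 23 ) AKE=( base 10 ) 5764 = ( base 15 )1a94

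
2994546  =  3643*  822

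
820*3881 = 3182420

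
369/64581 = 123/21527 = 0.01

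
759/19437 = 23/589 = 0.04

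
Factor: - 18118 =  - 2^1*9059^1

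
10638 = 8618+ 2020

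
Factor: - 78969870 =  - 2^1*3^3*5^1*7^2*47^1*127^1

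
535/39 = 535/39  =  13.72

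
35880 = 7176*5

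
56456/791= 56456/791 = 71.37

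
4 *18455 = 73820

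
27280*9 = 245520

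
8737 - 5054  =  3683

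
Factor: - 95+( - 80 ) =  - 175  =  - 5^2*7^1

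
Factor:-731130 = - 2^1*3^1*5^1*24371^1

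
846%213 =207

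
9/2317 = 9/2317=0.00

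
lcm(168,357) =2856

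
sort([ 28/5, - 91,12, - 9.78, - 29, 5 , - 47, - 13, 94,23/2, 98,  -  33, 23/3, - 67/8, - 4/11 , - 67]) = [ - 91, - 67,-47, - 33, - 29, - 13,-9.78,  -  67/8, - 4/11, 5, 28/5, 23/3, 23/2,12, 94 , 98]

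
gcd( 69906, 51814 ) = 2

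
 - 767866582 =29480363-797346945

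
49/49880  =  49/49880 = 0.00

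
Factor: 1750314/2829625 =2^1 * 3^1 * 5^ ( - 3)*127^1*2297^1 * 22637^( - 1)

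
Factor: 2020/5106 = 1010/2553  =  2^1*3^( - 1 )*5^1*23^( - 1)*37^( - 1)*101^1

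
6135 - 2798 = 3337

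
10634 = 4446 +6188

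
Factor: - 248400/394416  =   - 5^2*11^(- 1)*23^1*83^( -1 )= - 575/913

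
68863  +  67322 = 136185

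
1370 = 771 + 599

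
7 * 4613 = 32291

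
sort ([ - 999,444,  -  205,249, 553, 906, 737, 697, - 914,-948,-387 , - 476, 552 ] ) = [ - 999, - 948, - 914, - 476, - 387,- 205,  249, 444, 552, 553, 697, 737,  906 ]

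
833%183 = 101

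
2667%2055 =612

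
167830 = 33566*5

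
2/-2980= - 1/1490 = - 0.00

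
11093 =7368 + 3725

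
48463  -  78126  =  -29663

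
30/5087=30/5087  =  0.01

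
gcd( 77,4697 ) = 77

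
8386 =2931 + 5455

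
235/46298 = 235/46298 = 0.01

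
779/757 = 1 + 22/757 = 1.03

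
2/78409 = 2/78409 = 0.00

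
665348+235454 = 900802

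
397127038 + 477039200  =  874166238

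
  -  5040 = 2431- 7471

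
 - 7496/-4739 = 7496/4739 = 1.58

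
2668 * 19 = 50692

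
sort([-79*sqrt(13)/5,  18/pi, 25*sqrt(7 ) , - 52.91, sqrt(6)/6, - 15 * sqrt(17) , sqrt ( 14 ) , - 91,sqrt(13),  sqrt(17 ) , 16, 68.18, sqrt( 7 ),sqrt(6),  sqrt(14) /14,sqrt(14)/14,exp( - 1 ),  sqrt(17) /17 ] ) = [ - 91, - 15*sqrt(17), -79*  sqrt(13)/5,-52.91,sqrt( 17)/17,sqrt(14)/14,  sqrt(14 )/14,exp( - 1 ),sqrt(6) /6 , sqrt( 6) , sqrt(7 ), sqrt(13 ),sqrt( 14),  sqrt( 17),18/pi, 16, 25* sqrt( 7), 68.18]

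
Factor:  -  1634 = -2^1*19^1*43^1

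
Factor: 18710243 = 18710243^1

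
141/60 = 2+7/20=2.35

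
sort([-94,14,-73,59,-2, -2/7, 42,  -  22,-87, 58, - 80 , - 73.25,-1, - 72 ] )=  [-94,- 87,-80 , - 73.25, - 73, - 72, - 22,-2, - 1  , - 2/7,14, 42,  58,59] 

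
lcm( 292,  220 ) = 16060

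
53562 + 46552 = 100114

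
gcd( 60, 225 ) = 15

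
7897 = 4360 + 3537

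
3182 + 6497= 9679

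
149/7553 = 149/7553 = 0.02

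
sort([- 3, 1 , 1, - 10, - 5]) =[ - 10,-5, - 3, 1,  1 ] 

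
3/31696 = 3/31696  =  0.00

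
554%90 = 14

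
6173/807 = 6173/807 = 7.65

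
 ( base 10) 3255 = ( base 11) 249A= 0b110010110111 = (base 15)e70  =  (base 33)2wl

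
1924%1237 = 687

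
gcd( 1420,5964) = 284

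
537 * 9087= 4879719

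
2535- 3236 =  - 701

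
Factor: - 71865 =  - 3^2*5^1*1597^1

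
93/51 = 1 + 14/17 = 1.82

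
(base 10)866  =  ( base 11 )718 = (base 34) PG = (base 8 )1542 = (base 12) 602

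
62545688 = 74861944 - 12316256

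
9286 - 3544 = 5742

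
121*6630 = 802230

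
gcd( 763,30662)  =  1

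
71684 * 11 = 788524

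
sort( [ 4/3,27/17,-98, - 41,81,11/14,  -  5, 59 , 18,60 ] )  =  [ - 98, - 41, - 5,11/14,4/3, 27/17,  18,59,60, 81 ] 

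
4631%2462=2169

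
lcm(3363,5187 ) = 306033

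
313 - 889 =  - 576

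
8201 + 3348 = 11549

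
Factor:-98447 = -17^1*5791^1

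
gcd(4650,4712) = 62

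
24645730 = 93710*263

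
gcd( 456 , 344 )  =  8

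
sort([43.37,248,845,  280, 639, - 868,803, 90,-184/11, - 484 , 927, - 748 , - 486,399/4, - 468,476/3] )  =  [-868,-748,-486,  -  484,-468, - 184/11, 43.37,90, 399/4,476/3,248,280,639,803, 845,927 ]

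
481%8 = 1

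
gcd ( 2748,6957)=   3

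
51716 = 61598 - 9882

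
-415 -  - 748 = 333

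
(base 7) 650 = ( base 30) at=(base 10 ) 329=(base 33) 9W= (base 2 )101001001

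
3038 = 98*31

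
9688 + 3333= 13021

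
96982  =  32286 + 64696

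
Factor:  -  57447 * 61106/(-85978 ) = 1755178191/42989 = 3^2*13^1*491^1*30553^1*42989^( - 1 ) 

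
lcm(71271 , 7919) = 71271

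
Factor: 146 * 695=2^1* 5^1*73^1*139^1 = 101470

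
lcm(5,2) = 10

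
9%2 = 1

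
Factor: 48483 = 3^2*5387^1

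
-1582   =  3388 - 4970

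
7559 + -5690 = 1869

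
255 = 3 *85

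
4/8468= 1/2117=0.00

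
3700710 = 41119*90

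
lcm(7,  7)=7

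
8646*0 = 0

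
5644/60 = 94 + 1/15 = 94.07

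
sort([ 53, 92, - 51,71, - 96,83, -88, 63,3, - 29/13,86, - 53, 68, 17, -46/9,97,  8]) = [-96,- 88,-53, - 51,  -  46/9, - 29/13, 3  ,  8,17,53 , 63,68,71,83,86,92,97] 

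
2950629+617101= 3567730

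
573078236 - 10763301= 562314935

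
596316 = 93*6412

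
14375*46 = 661250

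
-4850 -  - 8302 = 3452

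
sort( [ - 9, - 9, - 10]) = [ -10, - 9, - 9] 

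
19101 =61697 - 42596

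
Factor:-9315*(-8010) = 74613150 = 2^1*  3^6*5^2* 23^1*89^1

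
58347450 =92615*630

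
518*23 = 11914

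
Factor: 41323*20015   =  5^1*31^2*43^1*4003^1 = 827079845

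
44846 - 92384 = -47538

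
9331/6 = 1555 + 1/6  =  1555.17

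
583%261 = 61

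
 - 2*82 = -164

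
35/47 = 35/47 = 0.74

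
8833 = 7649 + 1184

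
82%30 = 22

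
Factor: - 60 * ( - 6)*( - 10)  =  -3600= -  2^4*3^2 * 5^2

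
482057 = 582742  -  100685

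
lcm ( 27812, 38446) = 1307164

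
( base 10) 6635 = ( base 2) 1100111101011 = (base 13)3035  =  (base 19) i74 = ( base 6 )50415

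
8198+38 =8236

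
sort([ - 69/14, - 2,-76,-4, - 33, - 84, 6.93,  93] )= [  -  84, - 76 ,  -  33, - 69/14, - 4, - 2, 6.93,93] 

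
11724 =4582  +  7142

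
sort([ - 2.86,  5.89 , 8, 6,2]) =[ - 2.86,2, 5.89,6,8]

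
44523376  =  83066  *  536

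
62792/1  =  62792 = 62792.00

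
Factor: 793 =13^1*61^1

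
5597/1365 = 5597/1365 = 4.10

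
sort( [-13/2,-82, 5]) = [ - 82, - 13/2,5] 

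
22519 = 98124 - 75605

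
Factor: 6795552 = 2^5 * 3^1*71^1 * 997^1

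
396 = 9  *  44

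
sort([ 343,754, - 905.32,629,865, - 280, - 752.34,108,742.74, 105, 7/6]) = [ - 905.32,-752.34, - 280,7/6,105,108,343, 629, 742.74,754,865] 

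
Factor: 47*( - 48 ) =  - 2^4*3^1*47^1 = - 2256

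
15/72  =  5/24  =  0.21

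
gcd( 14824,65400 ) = 872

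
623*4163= 2593549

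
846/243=94/27 = 3.48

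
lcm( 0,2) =0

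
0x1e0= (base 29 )GG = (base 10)480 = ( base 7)1254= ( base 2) 111100000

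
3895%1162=409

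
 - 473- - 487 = 14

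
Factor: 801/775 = 3^2*5^ (- 2 )*31^ (  -  1)*89^1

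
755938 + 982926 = 1738864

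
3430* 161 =552230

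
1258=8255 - 6997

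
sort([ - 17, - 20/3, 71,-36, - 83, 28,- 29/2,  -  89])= [ - 89,-83, - 36 , - 17, - 29/2,-20/3, 28, 71] 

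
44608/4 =11152 = 11152.00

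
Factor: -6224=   -  2^4*389^1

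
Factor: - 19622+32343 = 12721^1= 12721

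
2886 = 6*481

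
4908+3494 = 8402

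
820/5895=164/1179 = 0.14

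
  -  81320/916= - 20330/229 = - 88.78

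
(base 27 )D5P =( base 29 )BD9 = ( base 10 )9637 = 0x25a5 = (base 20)141h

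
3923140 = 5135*764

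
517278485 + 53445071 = 570723556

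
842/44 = 19+ 3/22 = 19.14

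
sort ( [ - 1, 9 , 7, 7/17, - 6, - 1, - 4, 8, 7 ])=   [ - 6,  -  4, - 1, - 1, 7/17,7,  7, 8,9]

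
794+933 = 1727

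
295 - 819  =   - 524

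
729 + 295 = 1024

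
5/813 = 5/813=0.01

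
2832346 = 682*4153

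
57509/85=57509/85 = 676.58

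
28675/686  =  28675/686 = 41.80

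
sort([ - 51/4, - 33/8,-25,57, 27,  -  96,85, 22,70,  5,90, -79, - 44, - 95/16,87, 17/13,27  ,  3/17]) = [-96, - 79, - 44,-25,  -  51/4, - 95/16, -33/8,3/17, 17/13,5, 22,27, 27,57,70,85,87 , 90]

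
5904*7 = 41328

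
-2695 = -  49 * 55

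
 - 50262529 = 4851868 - 55114397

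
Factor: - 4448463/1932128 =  - 2^( - 5)* 3^1*11^( - 2 )*499^(  -  1)*1482821^1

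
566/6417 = 566/6417 = 0.09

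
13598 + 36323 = 49921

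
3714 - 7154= - 3440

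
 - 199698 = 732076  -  931774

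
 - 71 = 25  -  96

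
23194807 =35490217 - 12295410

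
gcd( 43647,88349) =1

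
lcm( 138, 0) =0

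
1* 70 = 70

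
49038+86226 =135264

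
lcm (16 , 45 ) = 720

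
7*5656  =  39592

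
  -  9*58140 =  - 523260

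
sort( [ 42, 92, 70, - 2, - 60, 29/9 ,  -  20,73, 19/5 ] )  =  [  -  60, - 20,-2,29/9, 19/5, 42, 70,  73, 92] 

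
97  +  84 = 181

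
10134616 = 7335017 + 2799599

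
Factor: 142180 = 2^2*5^1*7109^1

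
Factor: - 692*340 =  - 2^4*5^1*17^1 * 173^1 = -  235280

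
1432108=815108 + 617000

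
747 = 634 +113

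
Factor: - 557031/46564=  - 2^( - 2) * 3^1 * 7^( - 1)* 1663^ ( - 1) * 185677^1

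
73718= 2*36859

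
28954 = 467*62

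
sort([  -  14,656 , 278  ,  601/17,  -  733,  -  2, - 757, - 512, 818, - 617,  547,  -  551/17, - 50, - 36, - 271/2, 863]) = [ -757,-733, - 617,  -  512,  -  271/2 , - 50, - 36, - 551/17,-14, - 2, 601/17,278,547, 656, 818,  863 ] 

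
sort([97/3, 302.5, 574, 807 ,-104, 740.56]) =[ - 104,97/3, 302.5,574, 740.56, 807]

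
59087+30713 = 89800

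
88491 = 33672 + 54819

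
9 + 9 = 18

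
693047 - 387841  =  305206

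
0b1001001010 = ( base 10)586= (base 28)kq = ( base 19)1BG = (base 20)196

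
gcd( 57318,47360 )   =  2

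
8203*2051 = 16824353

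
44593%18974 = 6645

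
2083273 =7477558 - 5394285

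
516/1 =516 = 516.00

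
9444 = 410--9034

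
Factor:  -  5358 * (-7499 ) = 2^1 * 3^1 * 19^1*47^1*7499^1 = 40179642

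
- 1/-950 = 1/950  =  0.00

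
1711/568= 3+ 7/568= 3.01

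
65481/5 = 13096  +  1/5  =  13096.20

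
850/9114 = 425/4557 = 0.09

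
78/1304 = 39/652= 0.06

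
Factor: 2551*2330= 2^1*5^1*233^1*2551^1= 5943830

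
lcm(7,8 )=56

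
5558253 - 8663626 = - 3105373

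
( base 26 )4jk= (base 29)3ns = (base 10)3218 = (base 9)4365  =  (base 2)110010010010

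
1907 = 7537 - 5630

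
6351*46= 292146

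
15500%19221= 15500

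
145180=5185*28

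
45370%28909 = 16461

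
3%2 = 1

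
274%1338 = 274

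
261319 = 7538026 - 7276707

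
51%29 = 22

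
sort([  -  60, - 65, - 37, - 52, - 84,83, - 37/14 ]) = [ - 84, - 65, - 60, - 52, - 37, - 37/14,83]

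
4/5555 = 4/5555 = 0.00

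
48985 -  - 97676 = 146661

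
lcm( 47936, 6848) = 47936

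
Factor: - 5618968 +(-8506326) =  - 14125294 = - 2^1*197^1 * 35851^1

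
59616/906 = 9936/151 = 65.80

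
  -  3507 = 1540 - 5047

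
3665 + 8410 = 12075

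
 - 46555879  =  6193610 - 52749489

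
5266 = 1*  5266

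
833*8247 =6869751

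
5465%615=545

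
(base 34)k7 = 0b1010101111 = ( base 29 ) NK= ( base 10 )687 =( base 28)of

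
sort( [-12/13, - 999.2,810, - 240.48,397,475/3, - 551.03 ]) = [ - 999.2,-551.03, - 240.48,  -  12/13,475/3,397,810] 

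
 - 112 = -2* 56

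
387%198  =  189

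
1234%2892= 1234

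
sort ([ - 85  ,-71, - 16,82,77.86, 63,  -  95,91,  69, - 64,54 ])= [ - 95, - 85,-71, - 64, - 16,54,63,69,77.86 , 82,91] 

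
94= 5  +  89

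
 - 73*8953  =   - 653569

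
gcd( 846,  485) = 1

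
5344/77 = 69 + 31/77=69.40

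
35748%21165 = 14583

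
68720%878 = 236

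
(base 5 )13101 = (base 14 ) 534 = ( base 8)2002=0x402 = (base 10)1026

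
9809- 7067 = 2742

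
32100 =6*5350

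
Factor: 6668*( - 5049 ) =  - 2^2*3^3*11^1*17^1*1667^1 = - 33666732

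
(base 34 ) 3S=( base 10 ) 130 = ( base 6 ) 334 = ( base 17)7B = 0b10000010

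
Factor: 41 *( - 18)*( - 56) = 2^4*3^2*7^1*41^1 = 41328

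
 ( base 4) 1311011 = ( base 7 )30563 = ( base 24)D05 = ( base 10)7493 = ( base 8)16505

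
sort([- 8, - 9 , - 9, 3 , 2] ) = [-9, - 9, - 8, 2,3 ] 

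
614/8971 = 614/8971 = 0.07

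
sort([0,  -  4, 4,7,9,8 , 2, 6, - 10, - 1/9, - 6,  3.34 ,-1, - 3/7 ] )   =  [ - 10, - 6, - 4,-1, - 3/7, - 1/9, 0,  2,  3.34,  4,6, 7,8, 9]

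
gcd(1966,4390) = 2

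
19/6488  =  19/6488 = 0.00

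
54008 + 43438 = 97446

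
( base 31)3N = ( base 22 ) 56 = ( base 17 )6e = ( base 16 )74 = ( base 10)116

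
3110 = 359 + 2751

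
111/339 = 37/113 = 0.33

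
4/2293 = 4/2293 = 0.00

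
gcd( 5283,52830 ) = 5283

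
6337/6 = 6337/6=1056.17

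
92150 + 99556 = 191706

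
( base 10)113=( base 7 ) 221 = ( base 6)305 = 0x71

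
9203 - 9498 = -295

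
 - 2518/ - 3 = 2518/3 = 839.33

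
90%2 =0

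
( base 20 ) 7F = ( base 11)131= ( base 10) 155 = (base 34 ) 4J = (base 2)10011011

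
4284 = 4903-619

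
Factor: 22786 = 2^1* 11393^1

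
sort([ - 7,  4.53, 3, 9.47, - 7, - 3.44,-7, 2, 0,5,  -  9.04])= [  -  9.04, - 7, - 7, - 7,  -  3.44,0,2 , 3, 4.53,5,9.47] 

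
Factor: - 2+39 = 37^1 = 37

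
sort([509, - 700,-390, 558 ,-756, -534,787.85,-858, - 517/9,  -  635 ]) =[  -  858, - 756,  -  700, - 635,- 534,  -  390, - 517/9, 509, 558,787.85 ]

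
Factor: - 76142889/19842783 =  - 25380963/6614261 = - 3^2*19^( - 1)*491^(-1)*683^1*709^( - 1)*4129^1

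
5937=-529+6466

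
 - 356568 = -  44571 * 8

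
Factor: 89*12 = 1068=2^2*3^1*89^1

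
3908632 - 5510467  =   - 1601835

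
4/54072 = 1/13518 = 0.00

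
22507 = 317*71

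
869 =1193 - 324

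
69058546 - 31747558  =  37310988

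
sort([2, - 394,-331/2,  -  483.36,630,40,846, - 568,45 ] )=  [ - 568, - 483.36, - 394, - 331/2,2,40,45,630, 846 ] 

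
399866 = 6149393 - 5749527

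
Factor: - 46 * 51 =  - 2^1 * 3^1 * 17^1*23^1 = - 2346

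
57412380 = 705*81436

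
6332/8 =791 + 1/2 = 791.50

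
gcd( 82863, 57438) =9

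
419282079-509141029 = -89858950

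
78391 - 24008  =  54383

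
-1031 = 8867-9898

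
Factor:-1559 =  - 1559^1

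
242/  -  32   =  - 8  +  7/16  =  - 7.56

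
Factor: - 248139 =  - 3^2*79^1*349^1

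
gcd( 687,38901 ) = 3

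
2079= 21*99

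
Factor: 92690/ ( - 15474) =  - 3^( - 1) * 5^1*13^1*23^1*31^1*2579^( - 1) =- 46345/7737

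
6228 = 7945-1717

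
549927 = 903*609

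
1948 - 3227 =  - 1279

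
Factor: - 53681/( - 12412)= 2^( - 2)*29^(-1 )*107^( - 1) * 53681^1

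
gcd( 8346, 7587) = 3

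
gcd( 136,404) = 4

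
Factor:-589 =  -19^1*31^1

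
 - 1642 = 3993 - 5635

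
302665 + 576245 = 878910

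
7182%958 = 476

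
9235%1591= 1280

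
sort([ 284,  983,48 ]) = [ 48, 284,983]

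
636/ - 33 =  - 20 + 8/11 = - 19.27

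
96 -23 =73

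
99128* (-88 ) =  - 8723264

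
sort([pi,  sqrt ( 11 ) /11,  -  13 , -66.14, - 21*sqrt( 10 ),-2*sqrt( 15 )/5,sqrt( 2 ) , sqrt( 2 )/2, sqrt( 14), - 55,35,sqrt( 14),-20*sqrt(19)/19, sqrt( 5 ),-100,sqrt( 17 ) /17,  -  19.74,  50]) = [ - 100,-21* sqrt( 10 ),- 66.14,  -  55,-19.74 , - 13, - 20*sqrt(19 ) /19,  -  2*sqrt( 15 )/5,sqrt(17)/17, sqrt ( 11 ) /11, sqrt( 2 ) /2,sqrt( 2 ), sqrt( 5),pi,sqrt( 14 ), sqrt( 14 ), 35, 50 ] 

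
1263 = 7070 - 5807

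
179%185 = 179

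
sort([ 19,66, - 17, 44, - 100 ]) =[  -  100, - 17, 19 , 44 , 66 ] 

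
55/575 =11/115= 0.10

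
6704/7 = 957+5/7=957.71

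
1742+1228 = 2970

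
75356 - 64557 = 10799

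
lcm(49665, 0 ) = 0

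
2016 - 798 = 1218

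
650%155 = 30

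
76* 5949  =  452124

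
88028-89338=  -  1310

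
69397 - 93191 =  - 23794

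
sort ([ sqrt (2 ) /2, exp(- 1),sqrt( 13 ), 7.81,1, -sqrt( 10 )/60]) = [-sqrt ( 10)/60, exp (-1),sqrt( 2)/2, 1 , sqrt(13 ),7.81] 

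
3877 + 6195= 10072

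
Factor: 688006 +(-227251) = 3^3*5^1*3413^1 = 460755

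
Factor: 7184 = 2^4*449^1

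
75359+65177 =140536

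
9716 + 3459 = 13175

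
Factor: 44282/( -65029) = - 2^1 * 7^1*  3163^1*65029^( - 1) 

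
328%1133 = 328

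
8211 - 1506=6705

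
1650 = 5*330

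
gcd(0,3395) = 3395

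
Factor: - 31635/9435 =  - 57/17= -  3^1*17^(-1)*19^1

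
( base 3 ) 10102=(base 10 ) 92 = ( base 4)1130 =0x5C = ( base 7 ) 161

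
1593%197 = 17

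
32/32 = 1 = 1.00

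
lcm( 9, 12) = 36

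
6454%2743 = 968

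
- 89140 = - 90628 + 1488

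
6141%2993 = 155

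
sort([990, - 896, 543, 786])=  [ - 896,543,  786,  990 ] 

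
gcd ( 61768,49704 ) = 8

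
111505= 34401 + 77104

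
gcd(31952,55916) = 7988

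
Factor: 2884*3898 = 2^3 * 7^1* 103^1*1949^1= 11241832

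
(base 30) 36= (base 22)48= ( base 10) 96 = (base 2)1100000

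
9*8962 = 80658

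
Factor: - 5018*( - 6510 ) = 2^2*3^1*5^1 * 7^1*13^1*31^1*193^1 =32667180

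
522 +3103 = 3625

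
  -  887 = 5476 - 6363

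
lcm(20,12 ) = 60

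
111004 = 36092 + 74912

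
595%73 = 11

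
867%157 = 82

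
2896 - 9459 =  - 6563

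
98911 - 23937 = 74974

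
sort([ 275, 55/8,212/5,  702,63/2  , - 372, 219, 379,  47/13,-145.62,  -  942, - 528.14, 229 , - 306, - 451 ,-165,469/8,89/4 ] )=[ - 942, - 528.14 ,- 451, - 372, - 306 , - 165 , - 145.62,47/13,55/8, 89/4, 63/2, 212/5,469/8,219, 229,275 , 379 , 702 ]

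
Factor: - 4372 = - 2^2*  1093^1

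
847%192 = 79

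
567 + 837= 1404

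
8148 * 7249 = 59064852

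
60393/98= 616 + 25/98 = 616.26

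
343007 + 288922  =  631929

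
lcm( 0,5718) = 0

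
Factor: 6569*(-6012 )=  -2^2*3^2*167^1*6569^1=-39492828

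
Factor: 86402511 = 3^3*13^1*37^1 *6653^1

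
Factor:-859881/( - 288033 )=11^1*67^( - 1)*71^1*367^1*1433^(-1 ) = 286627/96011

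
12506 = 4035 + 8471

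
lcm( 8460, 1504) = 67680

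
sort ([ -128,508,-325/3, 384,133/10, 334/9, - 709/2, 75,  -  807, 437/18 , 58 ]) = [- 807, - 709/2 ,-128,-325/3, 133/10 , 437/18, 334/9, 58, 75,384,508] 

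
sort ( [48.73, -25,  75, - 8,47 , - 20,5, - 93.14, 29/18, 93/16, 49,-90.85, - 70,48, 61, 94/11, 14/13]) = [- 93.14,-90.85, - 70,  -  25,-20, - 8,14/13, 29/18,  5,93/16,94/11, 47,48, 48.73, 49,61,  75]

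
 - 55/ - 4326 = 55/4326 = 0.01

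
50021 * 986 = 49320706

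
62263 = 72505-10242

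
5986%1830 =496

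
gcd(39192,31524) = 852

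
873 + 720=1593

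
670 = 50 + 620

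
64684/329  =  196  +  200/329 = 196.61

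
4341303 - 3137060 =1204243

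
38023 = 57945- 19922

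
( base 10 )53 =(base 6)125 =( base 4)311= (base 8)65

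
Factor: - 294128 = - 2^4*31^1*593^1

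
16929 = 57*297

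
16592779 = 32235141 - 15642362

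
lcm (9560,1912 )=9560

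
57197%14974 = 12275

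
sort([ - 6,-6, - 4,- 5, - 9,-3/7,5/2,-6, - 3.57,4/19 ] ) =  [-9 ,-6,  -  6, - 6, - 5 ,-4,-3.57,  -  3/7,4/19,5/2 ] 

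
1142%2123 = 1142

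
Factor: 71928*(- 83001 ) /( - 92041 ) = 5970095928/92041 = 2^3*  3^6*37^1*73^1 * 379^1*92041^ (-1) 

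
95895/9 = 10655 = 10655.00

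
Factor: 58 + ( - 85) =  - 3^3 = - 27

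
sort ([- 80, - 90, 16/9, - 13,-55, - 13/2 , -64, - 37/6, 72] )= [ - 90, - 80,- 64, - 55, - 13, - 13/2, - 37/6  ,  16/9,72] 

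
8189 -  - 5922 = 14111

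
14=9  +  5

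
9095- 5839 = 3256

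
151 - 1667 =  - 1516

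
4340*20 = 86800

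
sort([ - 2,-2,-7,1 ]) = [ - 7 , - 2, - 2,1] 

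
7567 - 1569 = 5998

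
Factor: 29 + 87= 2^2*29^1 =116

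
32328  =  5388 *6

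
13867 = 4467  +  9400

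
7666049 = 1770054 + 5895995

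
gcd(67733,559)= 1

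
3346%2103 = 1243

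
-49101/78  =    -  630 + 1/2 = - 629.50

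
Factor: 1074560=2^7*5^1*23^1 * 73^1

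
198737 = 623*319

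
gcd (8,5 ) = 1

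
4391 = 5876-1485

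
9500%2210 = 660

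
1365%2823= 1365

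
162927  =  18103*9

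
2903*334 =969602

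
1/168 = 1/168 = 0.01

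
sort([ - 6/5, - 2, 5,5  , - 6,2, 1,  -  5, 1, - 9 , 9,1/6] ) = [- 9, - 6, - 5, - 2, - 6/5, 1/6, 1,1, 2, 5, 5, 9 ]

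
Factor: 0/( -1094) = 0 = 0^1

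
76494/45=25498/15 = 1699.87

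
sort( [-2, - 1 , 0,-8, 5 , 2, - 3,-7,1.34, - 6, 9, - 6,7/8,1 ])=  [ - 8, - 7,-6,  -  6, - 3,-2, - 1, 0, 7/8,1,1.34, 2,5,9]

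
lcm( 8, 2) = 8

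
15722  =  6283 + 9439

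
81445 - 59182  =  22263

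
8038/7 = 8038/7 = 1148.29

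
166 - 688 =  - 522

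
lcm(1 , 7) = 7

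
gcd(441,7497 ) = 441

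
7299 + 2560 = 9859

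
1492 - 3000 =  -1508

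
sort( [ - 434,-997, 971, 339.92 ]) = [  -  997, - 434,339.92,971]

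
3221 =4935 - 1714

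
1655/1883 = 1655/1883 = 0.88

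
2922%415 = 17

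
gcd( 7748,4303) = 13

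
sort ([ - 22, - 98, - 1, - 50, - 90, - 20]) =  [ - 98, - 90, - 50, - 22, - 20, - 1 ]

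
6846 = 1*6846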